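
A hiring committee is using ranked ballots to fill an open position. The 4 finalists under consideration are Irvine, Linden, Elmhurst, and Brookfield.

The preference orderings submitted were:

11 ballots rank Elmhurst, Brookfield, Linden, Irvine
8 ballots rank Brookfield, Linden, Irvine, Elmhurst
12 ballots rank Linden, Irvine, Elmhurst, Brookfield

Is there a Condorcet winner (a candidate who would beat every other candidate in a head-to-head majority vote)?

No

Head-to-head results (31 voters total):
Irvine vs Linden: Linden wins 31–0.
Irvine vs Elmhurst: Irvine wins 20–11.
Irvine vs Brookfield: Brookfield wins 19–12.
Linden vs Elmhurst: Linden wins 20–11.
Linden vs Brookfield: Brookfield wins 19–12.
Elmhurst vs Brookfield: Elmhurst wins 23–8.
No candidate beats all others: Irvine beats Elmhurst beats Brookfield beats Irvine, a majority cycle.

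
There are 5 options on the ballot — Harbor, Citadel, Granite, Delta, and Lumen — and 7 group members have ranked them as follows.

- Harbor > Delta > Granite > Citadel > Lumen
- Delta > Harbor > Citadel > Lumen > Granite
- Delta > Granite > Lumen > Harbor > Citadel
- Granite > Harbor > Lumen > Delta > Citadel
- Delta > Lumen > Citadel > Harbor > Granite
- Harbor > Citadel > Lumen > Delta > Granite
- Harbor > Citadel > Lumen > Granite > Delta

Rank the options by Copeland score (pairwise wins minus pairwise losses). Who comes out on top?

Pairwise results:
  Harbor vs Citadel: Harbor wins 6–1.
  Harbor vs Granite: Harbor wins 5–2.
  Harbor vs Delta: Harbor wins 4–3.
  Harbor vs Lumen: Harbor wins 5–2.
  Citadel vs Granite: Citadel wins 4–3.
  Citadel vs Delta: Delta wins 5–2.
  Citadel vs Lumen: Citadel wins 4–3.
  Granite vs Delta: Delta wins 5–2.
  Granite vs Lumen: Lumen wins 4–3.
  Delta vs Lumen: Delta wins 4–3.
Copeland scores (wins − losses):
  Harbor: 4 − 0 = 4
  Citadel: 2 − 2 = 0
  Granite: 0 − 4 = -4
  Delta: 3 − 1 = 2
  Lumen: 1 − 3 = -2
Harbor has the best Copeland score.

Harbor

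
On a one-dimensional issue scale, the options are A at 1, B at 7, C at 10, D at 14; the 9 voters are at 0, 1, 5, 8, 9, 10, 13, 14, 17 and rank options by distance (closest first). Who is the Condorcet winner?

C

With single-peaked preferences on a line, the Condorcet winner is the candidate closest to the median voter.
The median voter (position 9) is closest to C at 10.
Check: C vs D — voters closer to C: 6 of 9.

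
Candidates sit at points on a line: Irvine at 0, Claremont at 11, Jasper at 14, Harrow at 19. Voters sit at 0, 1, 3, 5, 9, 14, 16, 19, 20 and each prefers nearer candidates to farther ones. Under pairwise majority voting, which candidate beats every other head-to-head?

With single-peaked preferences on a line, the Condorcet winner is the candidate closest to the median voter.
The median voter (position 9) is closest to Claremont at 11.
Check: Claremont vs Jasper — voters closer to Claremont: 5 of 9.

Claremont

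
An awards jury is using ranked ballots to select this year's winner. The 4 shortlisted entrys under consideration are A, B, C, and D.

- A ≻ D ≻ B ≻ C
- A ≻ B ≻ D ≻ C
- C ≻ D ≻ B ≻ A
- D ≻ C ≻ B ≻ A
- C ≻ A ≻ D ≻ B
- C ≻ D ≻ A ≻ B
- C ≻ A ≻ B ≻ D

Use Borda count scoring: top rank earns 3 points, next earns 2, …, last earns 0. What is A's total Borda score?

11

Borda scores:
  A: 3 + 3 + 0 + 0 + 2 + 1 + 2 = 11
  B: 1 + 2 + 1 + 1 + 0 + 0 + 1 = 6
  C: 0 + 0 + 3 + 2 + 3 + 3 + 3 = 14
  D: 2 + 1 + 2 + 3 + 1 + 2 + 0 = 11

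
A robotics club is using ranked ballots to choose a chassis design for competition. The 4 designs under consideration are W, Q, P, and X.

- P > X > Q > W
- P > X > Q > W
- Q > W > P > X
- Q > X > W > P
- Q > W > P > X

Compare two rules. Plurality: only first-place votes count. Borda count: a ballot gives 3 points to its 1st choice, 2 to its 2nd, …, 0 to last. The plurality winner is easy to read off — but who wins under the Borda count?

Q

Plurality first-place counts: W 0, Q 3, P 2, X 0 → Q.
Borda totals: W 5, Q 11, P 8, X 6 → Q.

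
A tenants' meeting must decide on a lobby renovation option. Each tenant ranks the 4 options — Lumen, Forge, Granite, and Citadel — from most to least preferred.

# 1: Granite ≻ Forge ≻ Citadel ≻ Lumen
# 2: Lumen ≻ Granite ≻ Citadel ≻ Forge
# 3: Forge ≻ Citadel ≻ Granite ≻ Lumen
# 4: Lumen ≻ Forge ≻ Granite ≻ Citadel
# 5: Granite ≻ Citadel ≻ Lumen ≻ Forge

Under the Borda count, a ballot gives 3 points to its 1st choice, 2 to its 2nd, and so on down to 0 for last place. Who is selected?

Borda scores:
  Lumen: 0 + 3 + 0 + 3 + 1 = 7
  Forge: 2 + 0 + 3 + 2 + 0 = 7
  Granite: 3 + 2 + 1 + 1 + 3 = 10
  Citadel: 1 + 1 + 2 + 0 + 2 = 6
Granite has the highest total.

Granite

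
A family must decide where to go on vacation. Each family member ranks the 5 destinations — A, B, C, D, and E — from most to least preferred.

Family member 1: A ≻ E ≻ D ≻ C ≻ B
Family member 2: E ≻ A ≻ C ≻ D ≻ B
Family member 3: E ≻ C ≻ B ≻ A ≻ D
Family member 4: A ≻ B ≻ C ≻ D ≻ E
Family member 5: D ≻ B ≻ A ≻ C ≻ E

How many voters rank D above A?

Ballots ranking D above A: 1.
Ballots ranking A above D: 4.
So 1 of 5 voters prefer D to A.

1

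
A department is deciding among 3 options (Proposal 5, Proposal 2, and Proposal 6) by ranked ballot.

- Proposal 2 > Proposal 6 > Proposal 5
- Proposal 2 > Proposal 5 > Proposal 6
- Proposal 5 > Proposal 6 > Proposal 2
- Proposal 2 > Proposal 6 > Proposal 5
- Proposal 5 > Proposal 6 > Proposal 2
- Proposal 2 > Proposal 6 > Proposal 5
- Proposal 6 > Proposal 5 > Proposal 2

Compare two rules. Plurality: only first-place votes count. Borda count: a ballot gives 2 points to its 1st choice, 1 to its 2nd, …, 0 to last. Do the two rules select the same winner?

Plurality first-place counts: Proposal 5 2, Proposal 2 4, Proposal 6 1 → Proposal 2.
Borda totals: Proposal 5 6, Proposal 2 8, Proposal 6 7 → Proposal 2.
The two rules agree on Proposal 2.

Yes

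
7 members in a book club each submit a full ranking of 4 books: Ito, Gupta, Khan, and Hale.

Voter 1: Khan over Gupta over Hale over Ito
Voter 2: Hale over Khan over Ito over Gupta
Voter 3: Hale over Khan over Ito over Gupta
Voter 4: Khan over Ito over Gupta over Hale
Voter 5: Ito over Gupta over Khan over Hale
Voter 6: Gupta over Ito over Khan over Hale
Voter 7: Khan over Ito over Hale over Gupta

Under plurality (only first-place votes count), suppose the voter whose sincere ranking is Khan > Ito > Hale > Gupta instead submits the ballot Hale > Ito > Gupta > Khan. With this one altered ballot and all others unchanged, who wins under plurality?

Hale

First-place totals with the altered ballot: Ito 1, Gupta 1, Khan 2, Hale 3.
The switch changes the winner from Khan to Hale.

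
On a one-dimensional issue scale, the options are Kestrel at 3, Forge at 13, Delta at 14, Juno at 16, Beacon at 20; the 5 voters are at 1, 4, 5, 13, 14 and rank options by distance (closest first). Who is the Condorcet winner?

With single-peaked preferences on a line, the Condorcet winner is the candidate closest to the median voter.
The median voter (position 5) is closest to Kestrel at 3.
Check: Kestrel vs Beacon — voters closer to Kestrel: 3 of 5.

Kestrel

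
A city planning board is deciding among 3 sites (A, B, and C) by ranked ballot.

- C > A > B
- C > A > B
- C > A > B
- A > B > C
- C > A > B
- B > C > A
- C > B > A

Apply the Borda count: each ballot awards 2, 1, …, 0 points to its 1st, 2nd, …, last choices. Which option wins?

C

Borda scores:
  A: 1 + 1 + 1 + 2 + 1 + 0 + 0 = 6
  B: 0 + 0 + 0 + 1 + 0 + 2 + 1 = 4
  C: 2 + 2 + 2 + 0 + 2 + 1 + 2 = 11
C has the highest total.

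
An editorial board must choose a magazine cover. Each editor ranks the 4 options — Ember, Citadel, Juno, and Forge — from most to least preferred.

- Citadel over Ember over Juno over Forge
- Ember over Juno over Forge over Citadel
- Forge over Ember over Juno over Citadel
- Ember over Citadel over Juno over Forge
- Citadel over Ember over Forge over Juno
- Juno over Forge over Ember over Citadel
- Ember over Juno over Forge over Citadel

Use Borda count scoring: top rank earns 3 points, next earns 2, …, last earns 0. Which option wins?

Ember

Borda scores:
  Ember: 2 + 3 + 2 + 3 + 2 + 1 + 3 = 16
  Citadel: 3 + 0 + 0 + 2 + 3 + 0 + 0 = 8
  Juno: 1 + 2 + 1 + 1 + 0 + 3 + 2 = 10
  Forge: 0 + 1 + 3 + 0 + 1 + 2 + 1 = 8
Ember has the highest total.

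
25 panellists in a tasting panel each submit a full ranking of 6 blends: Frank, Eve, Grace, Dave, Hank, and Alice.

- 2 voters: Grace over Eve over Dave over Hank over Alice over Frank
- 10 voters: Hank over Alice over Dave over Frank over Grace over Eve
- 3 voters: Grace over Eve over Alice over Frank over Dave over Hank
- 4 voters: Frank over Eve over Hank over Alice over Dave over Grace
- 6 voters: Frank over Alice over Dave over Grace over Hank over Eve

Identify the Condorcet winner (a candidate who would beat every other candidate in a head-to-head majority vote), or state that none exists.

No Condorcet winner

Head-to-head results (25 voters total):
Frank vs Eve: Frank wins 20–5.
Frank vs Grace: Frank wins 20–5.
Frank vs Dave: Frank wins 13–12.
Frank vs Hank: Frank wins 13–12.
Frank vs Alice: Alice wins 15–10.
Eve vs Grace: Grace wins 21–4.
Eve vs Dave: Dave wins 16–9.
Eve vs Hank: Hank wins 16–9.
Eve vs Alice: Alice wins 16–9.
Grace vs Dave: Dave wins 20–5.
Grace vs Hank: Hank wins 14–11.
Grace vs Alice: Alice wins 20–5.
Dave vs Hank: Hank wins 14–11.
Dave vs Alice: Alice wins 23–2.
Hank vs Alice: Hank wins 16–9.
No candidate beats all others: Frank beats Hank beats Alice beats Frank, a majority cycle.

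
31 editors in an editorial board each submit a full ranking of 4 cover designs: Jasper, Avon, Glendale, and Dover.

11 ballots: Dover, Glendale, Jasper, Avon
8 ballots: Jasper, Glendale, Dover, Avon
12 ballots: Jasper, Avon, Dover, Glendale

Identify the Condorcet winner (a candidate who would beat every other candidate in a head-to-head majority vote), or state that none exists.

Head-to-head results (31 voters total):
Jasper vs Avon: Jasper wins 31–0.
Jasper vs Glendale: Jasper wins 20–11.
Jasper vs Dover: Jasper wins 20–11.
Avon vs Glendale: Glendale wins 19–12.
Avon vs Dover: Dover wins 19–12.
Glendale vs Dover: Dover wins 23–8.
Jasper beats each rival — Avon (31–0), Glendale (20–11), Dover (20–11) — so Jasper is the Condorcet winner.

Jasper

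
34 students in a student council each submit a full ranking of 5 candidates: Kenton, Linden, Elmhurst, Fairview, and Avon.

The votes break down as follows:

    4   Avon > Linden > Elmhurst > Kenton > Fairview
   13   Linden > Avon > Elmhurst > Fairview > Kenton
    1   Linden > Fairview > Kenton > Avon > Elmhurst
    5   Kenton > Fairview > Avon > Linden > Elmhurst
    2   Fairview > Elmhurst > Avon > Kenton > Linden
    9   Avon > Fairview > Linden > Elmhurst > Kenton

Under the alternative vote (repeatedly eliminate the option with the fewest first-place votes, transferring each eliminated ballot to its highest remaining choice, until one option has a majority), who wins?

Round 1: Linden 14, Avon 13, Kenton 5, Fairview 2, Elmhurst 0. Elmhurst has the fewest and is eliminated.
Round 2: Linden 14, Avon 13, Kenton 5, Fairview 2. Fairview has the fewest and is eliminated.
Round 3: Avon 15, Linden 14, Kenton 5. Kenton has the fewest and is eliminated.
Round 4: Avon 20, Linden 14. Avon has a majority.

Avon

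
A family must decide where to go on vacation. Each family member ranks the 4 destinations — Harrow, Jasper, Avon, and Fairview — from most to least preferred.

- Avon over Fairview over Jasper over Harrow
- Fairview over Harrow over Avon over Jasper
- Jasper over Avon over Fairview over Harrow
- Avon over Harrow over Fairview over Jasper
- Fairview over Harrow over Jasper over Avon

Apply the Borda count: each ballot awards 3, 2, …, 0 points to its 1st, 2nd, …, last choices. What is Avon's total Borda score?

Borda scores:
  Harrow: 0 + 2 + 0 + 2 + 2 = 6
  Jasper: 1 + 0 + 3 + 0 + 1 = 5
  Avon: 3 + 1 + 2 + 3 + 0 = 9
  Fairview: 2 + 3 + 1 + 1 + 3 = 10

9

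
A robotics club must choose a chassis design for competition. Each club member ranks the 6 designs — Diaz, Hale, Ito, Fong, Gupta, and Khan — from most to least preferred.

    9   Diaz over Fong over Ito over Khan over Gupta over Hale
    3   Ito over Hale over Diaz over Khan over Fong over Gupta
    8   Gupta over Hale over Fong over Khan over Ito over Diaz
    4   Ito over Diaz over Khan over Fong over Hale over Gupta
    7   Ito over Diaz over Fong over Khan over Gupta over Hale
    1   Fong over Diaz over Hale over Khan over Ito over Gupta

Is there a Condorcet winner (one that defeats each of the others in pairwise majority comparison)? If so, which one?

No Condorcet winner

Head-to-head results (32 voters total):
Diaz vs Hale: Diaz wins 21–11.
Diaz vs Ito: Ito wins 22–10.
Diaz vs Fong: Diaz wins 23–9.
Diaz vs Gupta: Diaz wins 24–8.
Diaz vs Khan: Diaz wins 24–8.
Hale vs Ito: Ito wins 23–9.
Hale vs Fong: Fong wins 21–11.
Hale vs Gupta: Gupta wins 24–8.
Hale vs Khan: Khan wins 20–12.
Ito vs Fong: Fong wins 18–14.
Ito vs Gupta: Ito wins 24–8.
Ito vs Khan: Ito wins 23–9.
Fong vs Gupta: Fong wins 24–8.
Fong vs Khan: Fong wins 25–7.
Gupta vs Khan: Khan wins 24–8.
No candidate beats all others: Diaz beats Fong beats Ito beats Diaz, a majority cycle.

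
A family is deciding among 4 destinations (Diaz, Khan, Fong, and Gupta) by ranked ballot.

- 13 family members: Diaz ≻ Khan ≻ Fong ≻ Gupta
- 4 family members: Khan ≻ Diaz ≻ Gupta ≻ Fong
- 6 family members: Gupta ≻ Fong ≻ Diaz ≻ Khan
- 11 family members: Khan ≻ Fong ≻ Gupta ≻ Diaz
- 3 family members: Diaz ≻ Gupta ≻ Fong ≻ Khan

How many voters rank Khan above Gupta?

28

Ballots ranking Khan above Gupta: 13+4+11 = 28.
Ballots ranking Gupta above Khan: 6+3 = 9.
So 28 of 37 voters prefer Khan to Gupta.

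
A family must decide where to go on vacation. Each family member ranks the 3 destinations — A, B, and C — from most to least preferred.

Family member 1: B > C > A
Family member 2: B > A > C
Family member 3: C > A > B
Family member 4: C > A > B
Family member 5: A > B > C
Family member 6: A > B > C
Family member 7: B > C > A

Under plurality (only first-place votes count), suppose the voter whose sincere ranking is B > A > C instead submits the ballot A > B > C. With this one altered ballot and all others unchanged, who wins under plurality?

A

First-place totals with the altered ballot: A 3, B 2, C 2.
The switch changes the winner from B to A.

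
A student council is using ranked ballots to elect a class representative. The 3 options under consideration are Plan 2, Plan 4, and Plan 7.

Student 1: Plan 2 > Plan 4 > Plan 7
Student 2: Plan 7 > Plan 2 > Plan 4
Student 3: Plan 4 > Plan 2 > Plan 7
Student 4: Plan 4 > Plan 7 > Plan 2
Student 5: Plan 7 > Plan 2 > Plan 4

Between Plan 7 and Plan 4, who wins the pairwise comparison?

Ballots ranking Plan 7 above Plan 4: 2.
Ballots ranking Plan 4 above Plan 7: 3.
Plan 4 wins the head-to-head, 3–2.

Plan 4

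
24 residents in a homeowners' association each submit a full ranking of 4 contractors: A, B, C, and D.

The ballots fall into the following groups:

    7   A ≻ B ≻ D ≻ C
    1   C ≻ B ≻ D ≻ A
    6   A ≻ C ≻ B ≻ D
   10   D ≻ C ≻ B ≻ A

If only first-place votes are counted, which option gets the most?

A

First-place vote totals:
  A: 13
  B: 0
  C: 1
  D: 10
A has the most first-place votes.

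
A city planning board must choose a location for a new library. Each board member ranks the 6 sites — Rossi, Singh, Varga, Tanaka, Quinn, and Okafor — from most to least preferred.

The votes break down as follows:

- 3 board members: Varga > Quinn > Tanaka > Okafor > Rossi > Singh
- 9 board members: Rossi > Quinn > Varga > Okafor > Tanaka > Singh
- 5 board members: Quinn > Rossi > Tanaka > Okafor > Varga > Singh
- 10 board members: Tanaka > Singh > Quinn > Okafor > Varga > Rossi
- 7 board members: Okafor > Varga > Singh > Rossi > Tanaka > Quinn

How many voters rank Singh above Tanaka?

7

Ballots ranking Singh above Tanaka: 7.
Ballots ranking Tanaka above Singh: 3+9+5+10 = 27.
So 7 of 34 voters prefer Singh to Tanaka.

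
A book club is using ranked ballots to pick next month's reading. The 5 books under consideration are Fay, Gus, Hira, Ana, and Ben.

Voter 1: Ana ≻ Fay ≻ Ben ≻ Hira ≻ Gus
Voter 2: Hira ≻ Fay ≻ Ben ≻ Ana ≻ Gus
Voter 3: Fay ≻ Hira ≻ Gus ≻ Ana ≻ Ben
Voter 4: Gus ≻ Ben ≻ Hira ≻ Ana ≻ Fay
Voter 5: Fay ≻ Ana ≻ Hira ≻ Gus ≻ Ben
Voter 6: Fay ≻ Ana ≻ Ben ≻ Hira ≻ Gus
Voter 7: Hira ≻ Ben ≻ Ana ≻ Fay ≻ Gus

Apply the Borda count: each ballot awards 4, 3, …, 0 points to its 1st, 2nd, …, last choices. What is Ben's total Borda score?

12

Borda scores:
  Fay: 3 + 3 + 4 + 0 + 4 + 4 + 1 = 19
  Gus: 0 + 0 + 2 + 4 + 1 + 0 + 0 = 7
  Hira: 1 + 4 + 3 + 2 + 2 + 1 + 4 = 17
  Ana: 4 + 1 + 1 + 1 + 3 + 3 + 2 = 15
  Ben: 2 + 2 + 0 + 3 + 0 + 2 + 3 = 12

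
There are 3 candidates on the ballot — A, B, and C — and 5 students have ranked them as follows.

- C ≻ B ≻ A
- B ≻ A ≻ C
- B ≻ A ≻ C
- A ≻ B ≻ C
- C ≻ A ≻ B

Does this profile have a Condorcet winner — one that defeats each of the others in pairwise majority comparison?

Head-to-head results (5 voters total):
A vs B: B wins 3–2.
A vs C: A wins 3–2.
B vs C: B wins 3–2.
B beats each rival — A (3–2), C (3–2) — so B is the Condorcet winner.

Yes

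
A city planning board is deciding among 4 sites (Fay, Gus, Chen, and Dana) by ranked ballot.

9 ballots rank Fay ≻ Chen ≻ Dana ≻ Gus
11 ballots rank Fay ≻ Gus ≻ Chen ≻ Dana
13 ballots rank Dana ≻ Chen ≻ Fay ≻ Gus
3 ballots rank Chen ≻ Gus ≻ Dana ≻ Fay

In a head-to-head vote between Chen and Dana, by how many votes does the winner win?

10

Ballots ranking Chen above Dana: 9+11+3 = 23.
Ballots ranking Dana above Chen: 13.
Chen wins 23–13, a margin of 10.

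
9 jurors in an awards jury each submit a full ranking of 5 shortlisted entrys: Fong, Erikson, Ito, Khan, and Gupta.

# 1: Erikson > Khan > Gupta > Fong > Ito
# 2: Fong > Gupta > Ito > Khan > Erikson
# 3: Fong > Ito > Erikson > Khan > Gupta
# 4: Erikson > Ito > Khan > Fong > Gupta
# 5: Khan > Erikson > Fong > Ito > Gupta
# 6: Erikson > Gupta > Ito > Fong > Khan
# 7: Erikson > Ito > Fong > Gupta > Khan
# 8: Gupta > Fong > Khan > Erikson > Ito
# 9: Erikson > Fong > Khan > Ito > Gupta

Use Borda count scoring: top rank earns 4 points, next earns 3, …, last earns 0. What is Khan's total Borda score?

15

Borda scores:
  Fong: 1 + 4 + 4 + 1 + 2 + 1 + 2 + 3 + 3 = 21
  Erikson: 4 + 0 + 2 + 4 + 3 + 4 + 4 + 1 + 4 = 26
  Ito: 0 + 2 + 3 + 3 + 1 + 2 + 3 + 0 + 1 = 15
  Khan: 3 + 1 + 1 + 2 + 4 + 0 + 0 + 2 + 2 = 15
  Gupta: 2 + 3 + 0 + 0 + 0 + 3 + 1 + 4 + 0 = 13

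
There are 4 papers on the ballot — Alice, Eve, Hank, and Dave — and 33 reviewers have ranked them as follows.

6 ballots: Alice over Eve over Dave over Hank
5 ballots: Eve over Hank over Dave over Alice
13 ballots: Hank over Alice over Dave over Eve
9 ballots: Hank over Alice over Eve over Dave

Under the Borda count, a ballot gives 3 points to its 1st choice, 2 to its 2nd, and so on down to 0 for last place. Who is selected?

Hank

Borda scores:
  Alice: 6·3 + 5·0 + 13·2 + 9·2 = 62
  Eve: 6·2 + 5·3 + 13·0 + 9·1 = 36
  Hank: 6·0 + 5·2 + 13·3 + 9·3 = 76
  Dave: 6·1 + 5·1 + 13·1 + 9·0 = 24
Hank has the highest total.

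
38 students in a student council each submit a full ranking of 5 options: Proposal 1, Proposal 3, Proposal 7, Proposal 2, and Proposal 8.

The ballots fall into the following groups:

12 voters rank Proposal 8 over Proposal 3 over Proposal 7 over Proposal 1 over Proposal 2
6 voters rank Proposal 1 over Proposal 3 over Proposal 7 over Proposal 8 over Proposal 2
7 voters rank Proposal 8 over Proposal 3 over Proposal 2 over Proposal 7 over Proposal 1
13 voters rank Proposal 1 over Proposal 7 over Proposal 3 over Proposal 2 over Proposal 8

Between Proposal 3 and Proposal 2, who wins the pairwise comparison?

Ballots ranking Proposal 3 above Proposal 2: 12+6+7+13 = 38.
Ballots ranking Proposal 2 above Proposal 3: 0.
Proposal 3 wins the head-to-head, 38–0.

Proposal 3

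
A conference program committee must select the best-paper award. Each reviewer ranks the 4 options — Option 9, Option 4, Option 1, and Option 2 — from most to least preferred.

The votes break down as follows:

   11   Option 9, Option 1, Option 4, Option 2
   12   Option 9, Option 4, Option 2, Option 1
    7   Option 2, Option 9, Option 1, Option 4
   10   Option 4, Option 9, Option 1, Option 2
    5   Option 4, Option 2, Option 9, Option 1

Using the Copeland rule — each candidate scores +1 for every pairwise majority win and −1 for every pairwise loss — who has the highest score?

Option 9

Pairwise results:
  Option 9 vs Option 4: Option 9 wins 30–15.
  Option 9 vs Option 1: Option 9 wins 45–0.
  Option 9 vs Option 2: Option 9 wins 33–12.
  Option 4 vs Option 1: Option 4 wins 27–18.
  Option 4 vs Option 2: Option 4 wins 38–7.
  Option 1 vs Option 2: Option 2 wins 24–21.
Copeland scores (wins − losses):
  Option 9: 3 − 0 = 3
  Option 4: 2 − 1 = 1
  Option 1: 0 − 3 = -3
  Option 2: 1 − 2 = -1
Option 9 has the best Copeland score.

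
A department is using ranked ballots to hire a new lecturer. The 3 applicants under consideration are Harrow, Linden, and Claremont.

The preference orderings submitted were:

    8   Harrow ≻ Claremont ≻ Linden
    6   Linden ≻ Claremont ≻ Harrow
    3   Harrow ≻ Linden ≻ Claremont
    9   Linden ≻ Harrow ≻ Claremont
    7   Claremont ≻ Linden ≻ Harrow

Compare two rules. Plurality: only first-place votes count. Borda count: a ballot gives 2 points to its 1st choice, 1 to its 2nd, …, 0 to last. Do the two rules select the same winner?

Yes

Plurality first-place counts: Harrow 11, Linden 15, Claremont 7 → Linden.
Borda totals: Harrow 31, Linden 40, Claremont 28 → Linden.
The two rules agree on Linden.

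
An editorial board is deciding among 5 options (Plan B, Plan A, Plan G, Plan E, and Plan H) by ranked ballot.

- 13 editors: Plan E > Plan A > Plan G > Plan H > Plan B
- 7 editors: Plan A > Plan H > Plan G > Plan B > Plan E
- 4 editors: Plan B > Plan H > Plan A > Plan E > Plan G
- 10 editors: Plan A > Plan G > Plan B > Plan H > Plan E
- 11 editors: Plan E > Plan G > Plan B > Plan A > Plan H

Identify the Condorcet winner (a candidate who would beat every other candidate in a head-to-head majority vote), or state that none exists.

Head-to-head results (45 voters total):
Plan B vs Plan A: Plan A wins 30–15.
Plan B vs Plan G: Plan G wins 41–4.
Plan B vs Plan E: Plan E wins 24–21.
Plan B vs Plan H: Plan B wins 25–20.
Plan A vs Plan G: Plan A wins 34–11.
Plan A vs Plan E: Plan E wins 24–21.
Plan A vs Plan H: Plan A wins 41–4.
Plan G vs Plan E: Plan E wins 28–17.
Plan G vs Plan H: Plan G wins 34–11.
Plan E vs Plan H: Plan E wins 24–21.
Plan E beats each rival — Plan B (24–21), Plan A (24–21), Plan G (28–17), Plan H (24–21) — so Plan E is the Condorcet winner.

Plan E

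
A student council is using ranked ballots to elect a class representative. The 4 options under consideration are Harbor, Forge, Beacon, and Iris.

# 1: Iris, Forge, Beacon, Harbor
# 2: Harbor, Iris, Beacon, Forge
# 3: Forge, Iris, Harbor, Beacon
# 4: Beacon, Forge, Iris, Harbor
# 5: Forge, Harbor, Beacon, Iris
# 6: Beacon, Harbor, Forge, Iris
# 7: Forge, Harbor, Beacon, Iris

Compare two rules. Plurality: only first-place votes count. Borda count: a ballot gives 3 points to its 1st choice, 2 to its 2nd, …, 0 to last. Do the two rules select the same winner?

Plurality first-place counts: Harbor 1, Forge 3, Beacon 2, Iris 1 → Forge.
Borda totals: Harbor 10, Forge 14, Beacon 10, Iris 8 → Forge.
The two rules agree on Forge.

Yes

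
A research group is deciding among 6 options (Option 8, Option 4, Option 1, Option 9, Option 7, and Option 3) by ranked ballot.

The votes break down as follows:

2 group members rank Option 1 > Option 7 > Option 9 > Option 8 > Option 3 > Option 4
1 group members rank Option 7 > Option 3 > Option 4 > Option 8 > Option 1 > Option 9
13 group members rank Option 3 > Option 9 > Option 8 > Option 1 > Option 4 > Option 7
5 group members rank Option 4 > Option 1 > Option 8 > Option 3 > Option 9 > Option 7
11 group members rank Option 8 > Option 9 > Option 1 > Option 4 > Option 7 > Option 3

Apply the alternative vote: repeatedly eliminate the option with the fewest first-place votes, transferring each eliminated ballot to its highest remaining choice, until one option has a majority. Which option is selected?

Option 8

Round 1: Option 3 13, Option 8 11, Option 4 5, Option 1 2, Option 7 1, Option 9 0. Option 9 has the fewest and is eliminated.
Round 2: Option 3 13, Option 8 11, Option 4 5, Option 1 2, Option 7 1. Option 7 has the fewest and is eliminated.
Round 3: Option 3 14, Option 8 11, Option 4 5, Option 1 2. Option 1 has the fewest and is eliminated.
Round 4: Option 3 14, Option 8 13, Option 4 5. Option 4 has the fewest and is eliminated.
Round 5: Option 8 18, Option 3 14. Option 8 has a majority.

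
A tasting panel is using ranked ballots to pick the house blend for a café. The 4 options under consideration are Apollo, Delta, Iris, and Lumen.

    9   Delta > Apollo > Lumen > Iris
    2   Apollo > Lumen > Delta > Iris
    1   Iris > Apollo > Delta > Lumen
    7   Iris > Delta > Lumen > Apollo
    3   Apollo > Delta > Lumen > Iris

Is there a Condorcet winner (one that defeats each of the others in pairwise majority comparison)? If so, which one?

Delta

Head-to-head results (22 voters total):
Apollo vs Delta: Delta wins 16–6.
Apollo vs Iris: Apollo wins 14–8.
Apollo vs Lumen: Apollo wins 15–7.
Delta vs Iris: Delta wins 14–8.
Delta vs Lumen: Delta wins 20–2.
Iris vs Lumen: Lumen wins 14–8.
Delta beats each rival — Apollo (16–6), Iris (14–8), Lumen (20–2) — so Delta is the Condorcet winner.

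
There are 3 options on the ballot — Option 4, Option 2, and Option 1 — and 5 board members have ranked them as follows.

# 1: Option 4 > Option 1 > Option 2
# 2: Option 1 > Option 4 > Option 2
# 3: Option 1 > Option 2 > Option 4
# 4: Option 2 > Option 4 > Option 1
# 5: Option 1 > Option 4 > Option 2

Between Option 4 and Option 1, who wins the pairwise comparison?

Ballots ranking Option 4 above Option 1: 2.
Ballots ranking Option 1 above Option 4: 3.
Option 1 wins the head-to-head, 3–2.

Option 1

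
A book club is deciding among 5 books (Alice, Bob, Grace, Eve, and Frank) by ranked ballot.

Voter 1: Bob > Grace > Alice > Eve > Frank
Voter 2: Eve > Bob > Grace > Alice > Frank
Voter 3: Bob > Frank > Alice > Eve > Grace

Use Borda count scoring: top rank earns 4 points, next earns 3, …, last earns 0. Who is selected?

Borda scores:
  Alice: 2 + 1 + 2 = 5
  Bob: 4 + 3 + 4 = 11
  Grace: 3 + 2 + 0 = 5
  Eve: 1 + 4 + 1 = 6
  Frank: 0 + 0 + 3 = 3
Bob has the highest total.

Bob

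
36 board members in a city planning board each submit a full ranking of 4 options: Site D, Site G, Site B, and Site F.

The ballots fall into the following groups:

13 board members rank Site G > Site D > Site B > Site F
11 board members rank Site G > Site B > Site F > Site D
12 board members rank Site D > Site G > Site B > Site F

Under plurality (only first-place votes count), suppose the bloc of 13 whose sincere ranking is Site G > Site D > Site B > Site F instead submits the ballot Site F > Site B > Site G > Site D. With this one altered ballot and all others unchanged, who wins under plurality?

Site F

First-place totals with the altered ballot: Site D 12, Site G 11, Site B 0, Site F 13.
The switch changes the winner from Site G to Site F.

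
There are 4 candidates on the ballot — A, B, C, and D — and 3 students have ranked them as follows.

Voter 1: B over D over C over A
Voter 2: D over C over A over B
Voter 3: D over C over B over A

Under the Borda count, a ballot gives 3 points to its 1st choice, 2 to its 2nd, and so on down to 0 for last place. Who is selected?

Borda scores:
  A: 0 + 1 + 0 = 1
  B: 3 + 0 + 1 = 4
  C: 1 + 2 + 2 = 5
  D: 2 + 3 + 3 = 8
D has the highest total.

D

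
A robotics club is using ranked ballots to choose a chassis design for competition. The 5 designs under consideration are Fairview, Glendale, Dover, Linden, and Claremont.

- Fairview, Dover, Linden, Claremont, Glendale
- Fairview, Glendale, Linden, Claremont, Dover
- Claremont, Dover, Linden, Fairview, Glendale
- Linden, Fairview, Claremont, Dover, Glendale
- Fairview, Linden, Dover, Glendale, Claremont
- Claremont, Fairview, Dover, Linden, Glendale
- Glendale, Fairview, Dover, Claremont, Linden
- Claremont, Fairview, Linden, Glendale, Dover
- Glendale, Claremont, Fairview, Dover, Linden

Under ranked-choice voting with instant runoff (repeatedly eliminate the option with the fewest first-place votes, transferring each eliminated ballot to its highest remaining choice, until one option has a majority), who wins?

Fairview

Round 1: Fairview 3, Claremont 3, Glendale 2, Linden 1, Dover 0. Dover has the fewest and is eliminated.
Round 2: Fairview 3, Claremont 3, Glendale 2, Linden 1. Linden has the fewest and is eliminated.
Round 3: Fairview 4, Claremont 3, Glendale 2. Glendale has the fewest and is eliminated.
Round 4: Fairview 5, Claremont 4. Fairview has a majority.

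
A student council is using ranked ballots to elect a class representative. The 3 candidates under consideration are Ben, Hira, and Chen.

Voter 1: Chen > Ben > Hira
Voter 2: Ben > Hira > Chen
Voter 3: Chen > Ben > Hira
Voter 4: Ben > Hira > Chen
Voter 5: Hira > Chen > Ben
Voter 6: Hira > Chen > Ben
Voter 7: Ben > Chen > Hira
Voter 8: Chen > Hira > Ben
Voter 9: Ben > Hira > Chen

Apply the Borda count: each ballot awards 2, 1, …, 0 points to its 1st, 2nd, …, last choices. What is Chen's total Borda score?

9

Borda scores:
  Ben: 1 + 2 + 1 + 2 + 0 + 0 + 2 + 0 + 2 = 10
  Hira: 0 + 1 + 0 + 1 + 2 + 2 + 0 + 1 + 1 = 8
  Chen: 2 + 0 + 2 + 0 + 1 + 1 + 1 + 2 + 0 = 9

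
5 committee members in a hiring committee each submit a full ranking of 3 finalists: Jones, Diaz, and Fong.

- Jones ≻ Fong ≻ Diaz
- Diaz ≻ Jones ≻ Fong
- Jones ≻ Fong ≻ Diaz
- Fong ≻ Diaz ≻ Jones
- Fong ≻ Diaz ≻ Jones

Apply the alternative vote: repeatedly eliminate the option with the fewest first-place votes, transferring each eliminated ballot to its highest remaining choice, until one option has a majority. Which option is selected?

Jones

Round 1: Jones 2, Fong 2, Diaz 1. Diaz has the fewest and is eliminated.
Round 2: Jones 3, Fong 2. Jones has a majority.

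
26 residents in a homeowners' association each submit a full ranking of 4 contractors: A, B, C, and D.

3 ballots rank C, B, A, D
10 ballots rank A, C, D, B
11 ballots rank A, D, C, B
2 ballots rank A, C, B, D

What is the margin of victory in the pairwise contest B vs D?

Ballots ranking B above D: 3+2 = 5.
Ballots ranking D above B: 10+11 = 21.
D wins 21–5, a margin of 16.

16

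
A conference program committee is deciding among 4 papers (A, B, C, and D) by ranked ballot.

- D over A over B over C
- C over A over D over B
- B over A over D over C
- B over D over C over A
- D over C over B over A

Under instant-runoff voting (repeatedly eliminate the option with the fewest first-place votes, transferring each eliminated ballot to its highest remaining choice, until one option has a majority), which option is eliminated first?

A

Round 1: B 2, D 2, C 1, A 0. A has the fewest and is eliminated.
Round 2: B 2, D 2, C 1. C has the fewest and is eliminated.
Round 3: D 3, B 2. D has a majority.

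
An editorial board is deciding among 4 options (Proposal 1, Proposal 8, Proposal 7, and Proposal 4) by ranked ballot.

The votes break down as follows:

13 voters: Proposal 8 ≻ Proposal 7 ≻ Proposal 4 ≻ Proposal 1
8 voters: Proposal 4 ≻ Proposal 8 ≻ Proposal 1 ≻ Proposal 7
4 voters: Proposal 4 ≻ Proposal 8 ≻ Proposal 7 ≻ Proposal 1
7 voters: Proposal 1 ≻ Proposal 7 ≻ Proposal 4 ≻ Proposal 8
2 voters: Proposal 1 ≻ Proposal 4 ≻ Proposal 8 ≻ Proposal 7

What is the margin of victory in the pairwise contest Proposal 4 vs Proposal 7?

Ballots ranking Proposal 4 above Proposal 7: 8+4+2 = 14.
Ballots ranking Proposal 7 above Proposal 4: 13+7 = 20.
Proposal 7 wins 20–14, a margin of 6.

6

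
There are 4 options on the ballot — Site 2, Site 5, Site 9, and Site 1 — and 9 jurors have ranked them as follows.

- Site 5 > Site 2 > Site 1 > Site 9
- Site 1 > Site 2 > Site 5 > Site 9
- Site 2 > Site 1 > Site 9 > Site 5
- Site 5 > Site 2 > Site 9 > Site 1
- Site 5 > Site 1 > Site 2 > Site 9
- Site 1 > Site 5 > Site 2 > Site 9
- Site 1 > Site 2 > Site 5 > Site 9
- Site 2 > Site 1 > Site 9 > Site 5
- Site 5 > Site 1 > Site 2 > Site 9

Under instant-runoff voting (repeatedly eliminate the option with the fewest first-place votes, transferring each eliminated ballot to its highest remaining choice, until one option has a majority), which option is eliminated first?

Round 1: Site 5 4, Site 1 3, Site 2 2, Site 9 0. Site 9 has the fewest and is eliminated.
Round 2: Site 5 4, Site 1 3, Site 2 2. Site 2 has the fewest and is eliminated.
Round 3: Site 1 5, Site 5 4. Site 1 has a majority.

Site 9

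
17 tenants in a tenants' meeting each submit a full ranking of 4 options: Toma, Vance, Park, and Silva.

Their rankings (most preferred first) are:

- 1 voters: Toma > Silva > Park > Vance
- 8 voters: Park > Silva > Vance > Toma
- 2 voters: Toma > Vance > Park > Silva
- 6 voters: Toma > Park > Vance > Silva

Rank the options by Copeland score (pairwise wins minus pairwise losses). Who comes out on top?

Toma

Pairwise results:
  Toma vs Vance: Toma wins 9–8.
  Toma vs Park: Toma wins 9–8.
  Toma vs Silva: Toma wins 9–8.
  Vance vs Park: Park wins 15–2.
  Vance vs Silva: Silva wins 9–8.
  Park vs Silva: Park wins 16–1.
Copeland scores (wins − losses):
  Toma: 3 − 0 = 3
  Vance: 0 − 3 = -3
  Park: 2 − 1 = 1
  Silva: 1 − 2 = -1
Toma has the best Copeland score.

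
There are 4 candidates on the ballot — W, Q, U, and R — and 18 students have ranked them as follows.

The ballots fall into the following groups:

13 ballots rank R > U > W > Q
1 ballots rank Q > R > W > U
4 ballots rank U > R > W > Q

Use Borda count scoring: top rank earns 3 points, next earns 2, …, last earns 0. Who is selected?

R

Borda scores:
  W: 13·1 + 1 + 4·1 = 18
  Q: 13·0 + 3 + 4·0 = 3
  U: 13·2 + 0 + 4·3 = 38
  R: 13·3 + 2 + 4·2 = 49
R has the highest total.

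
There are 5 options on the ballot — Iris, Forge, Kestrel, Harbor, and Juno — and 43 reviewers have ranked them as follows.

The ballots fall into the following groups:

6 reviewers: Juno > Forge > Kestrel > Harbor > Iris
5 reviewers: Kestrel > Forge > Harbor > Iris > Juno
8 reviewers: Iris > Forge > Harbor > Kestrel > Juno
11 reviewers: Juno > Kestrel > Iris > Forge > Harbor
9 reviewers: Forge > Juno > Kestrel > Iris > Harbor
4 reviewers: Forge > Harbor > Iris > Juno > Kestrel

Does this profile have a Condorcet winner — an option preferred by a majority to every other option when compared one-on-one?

Head-to-head results (43 voters total):
Iris vs Forge: Forge wins 24–19.
Iris vs Kestrel: Kestrel wins 31–12.
Iris vs Harbor: Iris wins 28–15.
Iris vs Juno: Juno wins 26–17.
Forge vs Kestrel: Forge wins 27–16.
Forge vs Harbor: Forge wins 43–0.
Forge vs Juno: Forge wins 26–17.
Kestrel vs Harbor: Kestrel wins 31–12.
Kestrel vs Juno: Juno wins 30–13.
Harbor vs Juno: Juno wins 26–17.
Forge beats each rival — Iris (24–19), Kestrel (27–16), Harbor (43–0), Juno (26–17) — so Forge is the Condorcet winner.

Yes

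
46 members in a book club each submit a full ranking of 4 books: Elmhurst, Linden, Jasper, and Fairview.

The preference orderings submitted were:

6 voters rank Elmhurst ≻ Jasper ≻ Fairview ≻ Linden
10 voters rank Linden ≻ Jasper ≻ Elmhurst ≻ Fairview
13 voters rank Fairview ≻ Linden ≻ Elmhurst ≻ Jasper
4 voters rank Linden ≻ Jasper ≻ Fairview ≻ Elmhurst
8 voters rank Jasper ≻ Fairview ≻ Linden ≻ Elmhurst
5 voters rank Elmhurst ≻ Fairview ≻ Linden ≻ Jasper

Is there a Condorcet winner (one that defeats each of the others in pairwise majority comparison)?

Head-to-head results (46 voters total):
Elmhurst vs Linden: Linden wins 35–11.
Elmhurst vs Jasper: Elmhurst wins 24–22.
Elmhurst vs Fairview: Fairview wins 25–21.
Linden vs Jasper: Linden wins 32–14.
Linden vs Fairview: Fairview wins 32–14.
Jasper vs Fairview: Jasper wins 28–18.
No candidate beats all others: Elmhurst beats Jasper beats Fairview beats Elmhurst, a majority cycle.

No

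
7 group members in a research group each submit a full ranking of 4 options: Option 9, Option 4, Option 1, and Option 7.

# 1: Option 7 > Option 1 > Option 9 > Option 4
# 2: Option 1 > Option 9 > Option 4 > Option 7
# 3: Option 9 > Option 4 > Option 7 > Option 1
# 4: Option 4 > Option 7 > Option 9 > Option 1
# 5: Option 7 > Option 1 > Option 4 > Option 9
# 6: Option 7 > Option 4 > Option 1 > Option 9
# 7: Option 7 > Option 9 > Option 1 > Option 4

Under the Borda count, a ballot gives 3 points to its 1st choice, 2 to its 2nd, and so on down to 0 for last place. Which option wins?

Option 7

Borda scores:
  Option 9: 1 + 2 + 3 + 1 + 0 + 0 + 2 = 9
  Option 4: 0 + 1 + 2 + 3 + 1 + 2 + 0 = 9
  Option 1: 2 + 3 + 0 + 0 + 2 + 1 + 1 = 9
  Option 7: 3 + 0 + 1 + 2 + 3 + 3 + 3 = 15
Option 7 has the highest total.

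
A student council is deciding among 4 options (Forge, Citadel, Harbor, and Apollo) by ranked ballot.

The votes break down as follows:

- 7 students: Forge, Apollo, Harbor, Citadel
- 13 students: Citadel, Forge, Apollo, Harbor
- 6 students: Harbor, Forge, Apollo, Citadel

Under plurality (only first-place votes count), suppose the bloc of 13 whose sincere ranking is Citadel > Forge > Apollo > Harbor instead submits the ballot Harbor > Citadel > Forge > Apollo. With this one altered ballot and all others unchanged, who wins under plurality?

First-place totals with the altered ballot: Forge 7, Citadel 0, Harbor 19, Apollo 0.
The switch changes the winner from Citadel to Harbor.

Harbor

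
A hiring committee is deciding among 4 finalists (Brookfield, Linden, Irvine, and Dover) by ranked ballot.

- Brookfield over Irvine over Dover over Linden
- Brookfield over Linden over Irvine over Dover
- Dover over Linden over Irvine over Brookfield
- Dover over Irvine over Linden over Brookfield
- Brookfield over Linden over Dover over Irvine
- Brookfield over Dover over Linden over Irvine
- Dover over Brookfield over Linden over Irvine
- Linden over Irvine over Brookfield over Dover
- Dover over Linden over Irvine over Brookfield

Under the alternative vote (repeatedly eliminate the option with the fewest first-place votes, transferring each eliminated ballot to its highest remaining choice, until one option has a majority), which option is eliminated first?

Round 1: Brookfield 4, Dover 4, Linden 1, Irvine 0. Irvine has the fewest and is eliminated.
Round 2: Brookfield 4, Dover 4, Linden 1. Linden has the fewest and is eliminated.
Round 3: Brookfield 5, Dover 4. Brookfield has a majority.

Irvine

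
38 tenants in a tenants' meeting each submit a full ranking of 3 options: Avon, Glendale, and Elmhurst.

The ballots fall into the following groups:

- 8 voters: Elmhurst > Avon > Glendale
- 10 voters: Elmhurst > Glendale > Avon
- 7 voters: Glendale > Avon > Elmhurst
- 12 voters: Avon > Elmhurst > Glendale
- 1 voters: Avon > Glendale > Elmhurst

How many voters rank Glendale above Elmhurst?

Ballots ranking Glendale above Elmhurst: 7+1 = 8.
Ballots ranking Elmhurst above Glendale: 8+10+12 = 30.
So 8 of 38 voters prefer Glendale to Elmhurst.

8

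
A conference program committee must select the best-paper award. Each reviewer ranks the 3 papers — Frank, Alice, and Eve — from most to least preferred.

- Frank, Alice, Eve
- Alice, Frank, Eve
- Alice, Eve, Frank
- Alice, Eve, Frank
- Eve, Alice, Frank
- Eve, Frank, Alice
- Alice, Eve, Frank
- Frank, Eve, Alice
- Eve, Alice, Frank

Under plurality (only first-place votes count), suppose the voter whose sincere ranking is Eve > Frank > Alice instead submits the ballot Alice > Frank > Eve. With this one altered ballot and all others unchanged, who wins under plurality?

Alice

First-place totals with the altered ballot: Frank 2, Alice 5, Eve 2.
The winner is unchanged: still Alice.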